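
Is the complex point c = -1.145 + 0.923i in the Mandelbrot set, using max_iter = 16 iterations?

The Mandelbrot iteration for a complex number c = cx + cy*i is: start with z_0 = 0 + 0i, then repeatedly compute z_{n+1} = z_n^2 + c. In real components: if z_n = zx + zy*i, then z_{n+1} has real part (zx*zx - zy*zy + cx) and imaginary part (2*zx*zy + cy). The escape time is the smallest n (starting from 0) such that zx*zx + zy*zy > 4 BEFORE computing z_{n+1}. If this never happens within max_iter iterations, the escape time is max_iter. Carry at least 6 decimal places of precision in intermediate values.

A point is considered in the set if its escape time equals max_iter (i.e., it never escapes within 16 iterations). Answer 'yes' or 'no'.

Answer: no

Derivation:
z_0 = 0 + 0i, c = -1.1450 + 0.9230i
Iter 1: z = -1.1450 + 0.9230i, |z|^2 = 2.1630
Iter 2: z = -0.6859 + -1.1907i, |z|^2 = 1.8882
Iter 3: z = -2.0922 + 2.5564i, |z|^2 = 10.9125
Escaped at iteration 3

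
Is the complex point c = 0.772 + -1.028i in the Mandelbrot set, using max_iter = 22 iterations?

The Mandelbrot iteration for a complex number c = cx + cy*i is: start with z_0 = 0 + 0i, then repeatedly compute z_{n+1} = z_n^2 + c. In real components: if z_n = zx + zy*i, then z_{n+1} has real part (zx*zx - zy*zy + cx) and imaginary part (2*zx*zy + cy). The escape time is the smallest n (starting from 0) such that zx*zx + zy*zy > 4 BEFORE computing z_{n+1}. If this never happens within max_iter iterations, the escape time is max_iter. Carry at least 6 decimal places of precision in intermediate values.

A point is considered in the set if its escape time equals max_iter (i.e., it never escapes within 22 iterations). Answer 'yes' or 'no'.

Answer: no

Derivation:
z_0 = 0 + 0i, c = 0.7720 + -1.0280i
Iter 1: z = 0.7720 + -1.0280i, |z|^2 = 1.6528
Iter 2: z = 0.3112 + -2.6152i, |z|^2 = 6.9363
Escaped at iteration 2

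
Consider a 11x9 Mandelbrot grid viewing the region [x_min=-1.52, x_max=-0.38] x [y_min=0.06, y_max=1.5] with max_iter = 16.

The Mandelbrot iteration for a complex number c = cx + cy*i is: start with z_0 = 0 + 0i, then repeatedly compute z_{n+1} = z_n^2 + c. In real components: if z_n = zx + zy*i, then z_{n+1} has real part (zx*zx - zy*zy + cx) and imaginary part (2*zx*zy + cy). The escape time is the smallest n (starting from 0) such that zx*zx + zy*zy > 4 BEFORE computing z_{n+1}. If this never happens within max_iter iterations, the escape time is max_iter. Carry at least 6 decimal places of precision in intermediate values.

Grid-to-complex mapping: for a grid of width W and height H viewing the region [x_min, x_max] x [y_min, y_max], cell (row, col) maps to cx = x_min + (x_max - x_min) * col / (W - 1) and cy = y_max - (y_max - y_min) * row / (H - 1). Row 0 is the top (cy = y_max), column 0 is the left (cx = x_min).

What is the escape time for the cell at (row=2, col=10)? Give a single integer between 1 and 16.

Answer: 4

Derivation:
z_0 = 0 + 0i, c = -0.3800 + 1.1400i
Iter 1: z = -0.3800 + 1.1400i, |z|^2 = 1.4440
Iter 2: z = -1.5352 + 0.2736i, |z|^2 = 2.4317
Iter 3: z = 1.9020 + 0.2999i, |z|^2 = 3.7075
Iter 4: z = 3.1476 + 2.2810i, |z|^2 = 15.1100
Escaped at iteration 4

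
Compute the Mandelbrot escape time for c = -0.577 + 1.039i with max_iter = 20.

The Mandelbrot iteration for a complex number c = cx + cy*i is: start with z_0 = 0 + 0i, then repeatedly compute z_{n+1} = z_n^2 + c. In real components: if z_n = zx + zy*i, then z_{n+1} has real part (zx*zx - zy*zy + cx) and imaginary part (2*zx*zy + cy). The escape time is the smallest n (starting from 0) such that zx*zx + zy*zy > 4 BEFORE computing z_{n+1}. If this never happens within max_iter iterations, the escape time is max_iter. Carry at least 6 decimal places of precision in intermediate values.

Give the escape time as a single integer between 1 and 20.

z_0 = 0 + 0i, c = -0.5770 + 1.0390i
Iter 1: z = -0.5770 + 1.0390i, |z|^2 = 1.4124
Iter 2: z = -1.3236 + -0.1600i, |z|^2 = 1.7775
Iter 3: z = 1.1493 + 1.4626i, |z|^2 = 3.4600
Iter 4: z = -1.3952 + 4.4008i, |z|^2 = 21.3140
Escaped at iteration 4

Answer: 4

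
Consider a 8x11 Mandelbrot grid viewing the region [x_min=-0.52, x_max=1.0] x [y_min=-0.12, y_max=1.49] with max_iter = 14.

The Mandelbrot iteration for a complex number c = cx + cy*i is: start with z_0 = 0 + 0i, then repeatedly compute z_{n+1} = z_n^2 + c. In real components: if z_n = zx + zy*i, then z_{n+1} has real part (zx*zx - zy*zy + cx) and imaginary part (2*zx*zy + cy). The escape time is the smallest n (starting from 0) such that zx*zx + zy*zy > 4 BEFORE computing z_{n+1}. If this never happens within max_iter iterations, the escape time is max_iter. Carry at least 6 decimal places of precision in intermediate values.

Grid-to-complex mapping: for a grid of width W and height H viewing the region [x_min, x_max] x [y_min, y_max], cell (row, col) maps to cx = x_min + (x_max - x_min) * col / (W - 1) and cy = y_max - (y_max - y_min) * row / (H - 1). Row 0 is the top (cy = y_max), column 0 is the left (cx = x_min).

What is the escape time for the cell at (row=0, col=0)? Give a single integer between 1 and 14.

Answer: 2

Derivation:
z_0 = 0 + 0i, c = -0.5200 + 1.4900i
Iter 1: z = -0.5200 + 1.4900i, |z|^2 = 2.4905
Iter 2: z = -2.4697 + -0.0596i, |z|^2 = 6.1030
Escaped at iteration 2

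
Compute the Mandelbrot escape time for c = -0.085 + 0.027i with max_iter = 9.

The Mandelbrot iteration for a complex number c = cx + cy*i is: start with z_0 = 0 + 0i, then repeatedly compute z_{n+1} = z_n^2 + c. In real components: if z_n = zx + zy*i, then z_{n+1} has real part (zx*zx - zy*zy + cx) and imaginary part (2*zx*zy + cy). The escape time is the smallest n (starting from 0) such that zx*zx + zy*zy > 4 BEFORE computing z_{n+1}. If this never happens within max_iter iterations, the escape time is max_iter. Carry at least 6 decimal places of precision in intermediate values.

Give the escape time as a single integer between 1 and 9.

Answer: 9

Derivation:
z_0 = 0 + 0i, c = -0.0850 + 0.0270i
Iter 1: z = -0.0850 + 0.0270i, |z|^2 = 0.0080
Iter 2: z = -0.0785 + 0.0224i, |z|^2 = 0.0067
Iter 3: z = -0.0793 + 0.0235i, |z|^2 = 0.0068
Iter 4: z = -0.0793 + 0.0233i, |z|^2 = 0.0068
Iter 5: z = -0.0793 + 0.0233i, |z|^2 = 0.0068
Iter 6: z = -0.0793 + 0.0233i, |z|^2 = 0.0068
Iter 7: z = -0.0793 + 0.0233i, |z|^2 = 0.0068
Iter 8: z = -0.0793 + 0.0233i, |z|^2 = 0.0068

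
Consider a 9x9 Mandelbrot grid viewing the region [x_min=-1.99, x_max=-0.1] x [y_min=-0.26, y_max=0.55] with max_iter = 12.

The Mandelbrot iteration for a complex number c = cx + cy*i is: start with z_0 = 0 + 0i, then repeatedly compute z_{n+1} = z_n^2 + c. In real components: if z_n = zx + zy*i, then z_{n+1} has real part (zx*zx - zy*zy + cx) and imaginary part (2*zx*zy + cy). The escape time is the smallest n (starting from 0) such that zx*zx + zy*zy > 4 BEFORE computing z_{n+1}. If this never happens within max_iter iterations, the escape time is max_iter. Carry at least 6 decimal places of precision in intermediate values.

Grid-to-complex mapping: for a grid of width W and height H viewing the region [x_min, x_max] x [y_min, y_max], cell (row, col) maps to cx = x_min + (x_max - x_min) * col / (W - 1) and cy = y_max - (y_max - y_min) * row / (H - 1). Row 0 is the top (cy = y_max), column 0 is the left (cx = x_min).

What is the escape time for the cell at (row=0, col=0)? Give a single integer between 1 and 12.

Answer: 1

Derivation:
z_0 = 0 + 0i, c = -1.9900 + 0.5500i
Iter 1: z = -1.9900 + 0.5500i, |z|^2 = 4.2626
Escaped at iteration 1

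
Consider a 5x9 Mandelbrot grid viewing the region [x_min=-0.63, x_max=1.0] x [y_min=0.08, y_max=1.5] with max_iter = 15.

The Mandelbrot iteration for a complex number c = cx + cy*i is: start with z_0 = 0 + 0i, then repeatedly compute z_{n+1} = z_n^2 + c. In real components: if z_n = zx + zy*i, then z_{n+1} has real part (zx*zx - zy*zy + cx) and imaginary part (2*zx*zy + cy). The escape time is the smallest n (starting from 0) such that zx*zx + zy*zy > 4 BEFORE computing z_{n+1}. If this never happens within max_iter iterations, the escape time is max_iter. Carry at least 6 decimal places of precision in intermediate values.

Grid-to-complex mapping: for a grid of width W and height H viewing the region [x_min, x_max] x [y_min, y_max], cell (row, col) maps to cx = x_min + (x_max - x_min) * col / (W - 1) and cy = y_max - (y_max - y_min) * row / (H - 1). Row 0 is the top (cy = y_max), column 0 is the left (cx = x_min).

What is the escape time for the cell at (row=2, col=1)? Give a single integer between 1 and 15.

z_0 = 0 + 0i, c = -0.2225 + 1.1450i
Iter 1: z = -0.2225 + 1.1450i, |z|^2 = 1.3605
Iter 2: z = -1.4840 + 0.6355i, |z|^2 = 2.6061
Iter 3: z = 1.5760 + -0.7411i, |z|^2 = 3.0330
Iter 4: z = 1.7120 + -1.1910i, |z|^2 = 4.3493
Escaped at iteration 4

Answer: 4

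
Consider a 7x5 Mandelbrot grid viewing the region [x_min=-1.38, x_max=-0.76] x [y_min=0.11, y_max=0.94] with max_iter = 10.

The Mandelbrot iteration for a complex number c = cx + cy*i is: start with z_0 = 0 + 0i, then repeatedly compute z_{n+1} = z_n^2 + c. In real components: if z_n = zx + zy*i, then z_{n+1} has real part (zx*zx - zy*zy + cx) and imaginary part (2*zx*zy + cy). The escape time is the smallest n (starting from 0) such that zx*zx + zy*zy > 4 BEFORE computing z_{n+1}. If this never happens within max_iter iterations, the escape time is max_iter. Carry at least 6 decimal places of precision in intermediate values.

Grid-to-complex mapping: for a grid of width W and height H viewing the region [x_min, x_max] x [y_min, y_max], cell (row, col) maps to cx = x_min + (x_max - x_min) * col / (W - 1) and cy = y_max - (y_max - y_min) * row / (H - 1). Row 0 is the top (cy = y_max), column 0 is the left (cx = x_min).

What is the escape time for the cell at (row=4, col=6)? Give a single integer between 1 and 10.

z_0 = 0 + 0i, c = -0.7600 + 0.1100i
Iter 1: z = -0.7600 + 0.1100i, |z|^2 = 0.5897
Iter 2: z = -0.1945 + -0.0572i, |z|^2 = 0.0411
Iter 3: z = -0.7254 + 0.1323i, |z|^2 = 0.5438
Iter 4: z = -0.2512 + -0.0819i, |z|^2 = 0.0698
Iter 5: z = -0.7036 + 0.1511i, |z|^2 = 0.5179
Iter 6: z = -0.2878 + -0.1027i, |z|^2 = 0.0934
Iter 7: z = -0.6877 + 0.1691i, |z|^2 = 0.5015
Iter 8: z = -0.3156 + -0.1226i, |z|^2 = 0.1147
Iter 9: z = -0.6754 + 0.1874i, |z|^2 = 0.4913

Answer: 10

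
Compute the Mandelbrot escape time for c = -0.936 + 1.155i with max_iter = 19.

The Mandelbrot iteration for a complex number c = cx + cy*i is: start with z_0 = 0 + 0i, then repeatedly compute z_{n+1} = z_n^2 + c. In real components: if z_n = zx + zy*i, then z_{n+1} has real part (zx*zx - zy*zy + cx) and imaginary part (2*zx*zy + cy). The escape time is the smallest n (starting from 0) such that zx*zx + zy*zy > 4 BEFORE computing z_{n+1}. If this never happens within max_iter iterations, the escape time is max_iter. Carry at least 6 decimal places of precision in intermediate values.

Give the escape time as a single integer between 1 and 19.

Answer: 3

Derivation:
z_0 = 0 + 0i, c = -0.9360 + 1.1550i
Iter 1: z = -0.9360 + 1.1550i, |z|^2 = 2.2101
Iter 2: z = -1.3939 + -1.0072i, |z|^2 = 2.9574
Iter 3: z = -0.0073 + 3.9628i, |z|^2 = 15.7040
Escaped at iteration 3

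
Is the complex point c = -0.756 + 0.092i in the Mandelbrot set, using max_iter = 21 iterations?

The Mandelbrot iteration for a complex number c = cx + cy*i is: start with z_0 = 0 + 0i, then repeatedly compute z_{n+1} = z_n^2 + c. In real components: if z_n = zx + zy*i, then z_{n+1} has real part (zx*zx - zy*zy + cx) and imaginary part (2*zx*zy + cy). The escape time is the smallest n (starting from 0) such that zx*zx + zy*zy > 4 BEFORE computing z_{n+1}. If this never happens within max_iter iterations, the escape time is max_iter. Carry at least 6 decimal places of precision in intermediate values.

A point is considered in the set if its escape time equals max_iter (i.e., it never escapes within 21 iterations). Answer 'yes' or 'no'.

z_0 = 0 + 0i, c = -0.7560 + 0.0920i
Iter 1: z = -0.7560 + 0.0920i, |z|^2 = 0.5800
Iter 2: z = -0.1929 + -0.0471i, |z|^2 = 0.0394
Iter 3: z = -0.7210 + 0.1102i, |z|^2 = 0.5320
Iter 4: z = -0.2483 + -0.0669i, |z|^2 = 0.0661
Iter 5: z = -0.6988 + 0.1252i, |z|^2 = 0.5040
Iter 6: z = -0.2833 + -0.0830i, |z|^2 = 0.0872
Iter 7: z = -0.6826 + 0.1390i, |z|^2 = 0.4853
Iter 8: z = -0.3094 + -0.0978i, |z|^2 = 0.1053
Iter 9: z = -0.6699 + 0.1525i, |z|^2 = 0.4720
Iter 10: z = -0.3306 + -0.1123i, |z|^2 = 0.1219
Iter 11: z = -0.6594 + 0.1663i, |z|^2 = 0.4624
Iter 12: z = -0.3489 + -0.1273i, |z|^2 = 0.1379
Iter 13: z = -0.6505 + 0.1808i, |z|^2 = 0.4558
Iter 14: z = -0.3656 + -0.1432i, |z|^2 = 0.1542
Iter 15: z = -0.6429 + 0.1967i, |z|^2 = 0.4520
Iter 16: z = -0.3814 + -0.1609i, |z|^2 = 0.1714
Iter 17: z = -0.6364 + 0.2147i, |z|^2 = 0.4511
Iter 18: z = -0.3971 + -0.1813i, |z|^2 = 0.1906
Iter 19: z = -0.6312 + 0.2360i, |z|^2 = 0.4541
Iter 20: z = -0.4133 + -0.2059i, |z|^2 = 0.2132
Did not escape in 21 iterations → in set

Answer: yes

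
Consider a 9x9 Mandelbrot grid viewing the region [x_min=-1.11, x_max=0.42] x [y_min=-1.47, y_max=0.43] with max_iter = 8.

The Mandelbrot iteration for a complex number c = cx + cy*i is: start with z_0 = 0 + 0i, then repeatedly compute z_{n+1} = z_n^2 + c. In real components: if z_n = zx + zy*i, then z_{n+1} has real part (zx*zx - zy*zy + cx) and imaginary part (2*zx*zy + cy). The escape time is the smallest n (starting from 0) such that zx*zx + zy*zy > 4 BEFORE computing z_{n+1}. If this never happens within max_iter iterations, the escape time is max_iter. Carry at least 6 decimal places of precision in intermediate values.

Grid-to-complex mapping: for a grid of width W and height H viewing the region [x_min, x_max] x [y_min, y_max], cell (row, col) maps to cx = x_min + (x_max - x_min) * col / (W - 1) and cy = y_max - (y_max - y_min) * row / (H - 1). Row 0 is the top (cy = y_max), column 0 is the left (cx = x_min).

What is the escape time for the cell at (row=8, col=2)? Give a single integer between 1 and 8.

Answer: 2

Derivation:
z_0 = 0 + 0i, c = -0.7275 + -1.4700i
Iter 1: z = -0.7275 + -1.4700i, |z|^2 = 2.6902
Iter 2: z = -2.3591 + 0.6689i, |z|^2 = 6.0129
Escaped at iteration 2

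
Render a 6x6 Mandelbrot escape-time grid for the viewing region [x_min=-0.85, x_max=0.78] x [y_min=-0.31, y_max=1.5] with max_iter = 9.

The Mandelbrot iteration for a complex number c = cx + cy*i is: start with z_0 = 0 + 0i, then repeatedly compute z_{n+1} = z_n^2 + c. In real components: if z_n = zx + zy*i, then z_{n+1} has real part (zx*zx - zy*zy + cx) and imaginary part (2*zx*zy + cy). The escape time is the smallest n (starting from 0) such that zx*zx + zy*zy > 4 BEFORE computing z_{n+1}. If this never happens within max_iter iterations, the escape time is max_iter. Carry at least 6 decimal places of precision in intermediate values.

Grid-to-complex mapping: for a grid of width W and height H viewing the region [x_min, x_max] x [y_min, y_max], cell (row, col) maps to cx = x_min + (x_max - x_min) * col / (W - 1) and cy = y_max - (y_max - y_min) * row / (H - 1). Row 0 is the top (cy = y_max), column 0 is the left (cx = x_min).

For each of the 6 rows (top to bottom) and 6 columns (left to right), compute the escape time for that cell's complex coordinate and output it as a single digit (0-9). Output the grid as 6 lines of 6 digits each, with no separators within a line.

Answer: 222222
335322
469642
799983
999963
999983

Derivation:
(row=0, col=0): c = -0.8500 + 1.5000i → escape time 2
(row=0, col=1): c = -0.5240 + 1.5000i → escape time 2
(row=0, col=2): c = -0.1980 + 1.5000i → escape time 2
(row=0, col=3): c = 0.1280 + 1.5000i → escape time 2
(row=0, col=4): c = 0.4540 + 1.5000i → escape time 2
(row=0, col=5): c = 0.7800 + 1.5000i → escape time 2
(row=1, col=0): c = -0.8500 + 1.1380i → escape time 3
(row=1, col=1): c = -0.5240 + 1.1380i → escape time 3
(row=1, col=2): c = -0.1980 + 1.1380i → escape time 5
(row=1, col=3): c = 0.1280 + 1.1380i → escape time 3
(row=1, col=4): c = 0.4540 + 1.1380i → escape time 2
(row=1, col=5): c = 0.7800 + 1.1380i → escape time 2
(row=2, col=0): c = -0.8500 + 0.7760i → escape time 4
(row=2, col=1): c = -0.5240 + 0.7760i → escape time 6
(row=2, col=2): c = -0.1980 + 0.7760i → escape time 9
(row=2, col=3): c = 0.1280 + 0.7760i → escape time 6
(row=2, col=4): c = 0.4540 + 0.7760i → escape time 4
(row=2, col=5): c = 0.7800 + 0.7760i → escape time 2
(row=3, col=0): c = -0.8500 + 0.4140i → escape time 7
(row=3, col=1): c = -0.5240 + 0.4140i → escape time 9
(row=3, col=2): c = -0.1980 + 0.4140i → escape time 9
(row=3, col=3): c = 0.1280 + 0.4140i → escape time 9
(row=3, col=4): c = 0.4540 + 0.4140i → escape time 8
(row=3, col=5): c = 0.7800 + 0.4140i → escape time 3
(row=4, col=0): c = -0.8500 + 0.0520i → escape time 9
(row=4, col=1): c = -0.5240 + 0.0520i → escape time 9
(row=4, col=2): c = -0.1980 + 0.0520i → escape time 9
(row=4, col=3): c = 0.1280 + 0.0520i → escape time 9
(row=4, col=4): c = 0.4540 + 0.0520i → escape time 6
(row=4, col=5): c = 0.7800 + 0.0520i → escape time 3
(row=5, col=0): c = -0.8500 + -0.3100i → escape time 9
(row=5, col=1): c = -0.5240 + -0.3100i → escape time 9
(row=5, col=2): c = -0.1980 + -0.3100i → escape time 9
(row=5, col=3): c = 0.1280 + -0.3100i → escape time 9
(row=5, col=4): c = 0.4540 + -0.3100i → escape time 8
(row=5, col=5): c = 0.7800 + -0.3100i → escape time 3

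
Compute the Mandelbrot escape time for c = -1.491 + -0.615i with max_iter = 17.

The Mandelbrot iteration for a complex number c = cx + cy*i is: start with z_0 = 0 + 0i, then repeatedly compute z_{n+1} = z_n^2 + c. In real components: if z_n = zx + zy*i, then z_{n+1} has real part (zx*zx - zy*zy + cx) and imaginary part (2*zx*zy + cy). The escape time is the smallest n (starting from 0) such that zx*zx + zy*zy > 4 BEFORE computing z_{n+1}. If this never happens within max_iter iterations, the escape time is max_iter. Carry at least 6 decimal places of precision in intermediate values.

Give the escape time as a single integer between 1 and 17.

Answer: 3

Derivation:
z_0 = 0 + 0i, c = -1.4910 + -0.6150i
Iter 1: z = -1.4910 + -0.6150i, |z|^2 = 2.6013
Iter 2: z = 0.3539 + 1.2189i, |z|^2 = 1.6110
Iter 3: z = -2.8516 + 0.2477i, |z|^2 = 8.1928
Escaped at iteration 3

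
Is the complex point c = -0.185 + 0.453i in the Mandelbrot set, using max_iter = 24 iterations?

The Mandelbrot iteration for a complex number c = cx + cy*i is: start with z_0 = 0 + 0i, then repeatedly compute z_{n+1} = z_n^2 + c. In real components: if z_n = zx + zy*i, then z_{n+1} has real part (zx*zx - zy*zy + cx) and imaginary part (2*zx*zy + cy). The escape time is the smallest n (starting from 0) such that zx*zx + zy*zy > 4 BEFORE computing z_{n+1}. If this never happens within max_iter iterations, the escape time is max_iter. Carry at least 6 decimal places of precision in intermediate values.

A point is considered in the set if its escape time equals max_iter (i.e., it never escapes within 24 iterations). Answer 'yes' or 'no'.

Answer: yes

Derivation:
z_0 = 0 + 0i, c = -0.1850 + 0.4530i
Iter 1: z = -0.1850 + 0.4530i, |z|^2 = 0.2394
Iter 2: z = -0.3560 + 0.2854i, |z|^2 = 0.2082
Iter 3: z = -0.1397 + 0.2498i, |z|^2 = 0.0819
Iter 4: z = -0.2279 + 0.3832i, |z|^2 = 0.1988
Iter 5: z = -0.2799 + 0.2784i, |z|^2 = 0.1558
Iter 6: z = -0.1841 + 0.2972i, |z|^2 = 0.1222
Iter 7: z = -0.2394 + 0.3436i, |z|^2 = 0.1753
Iter 8: z = -0.2457 + 0.2885i, |z|^2 = 0.1436
Iter 9: z = -0.2079 + 0.3112i, |z|^2 = 0.1401
Iter 10: z = -0.2387 + 0.3236i, |z|^2 = 0.1617
Iter 11: z = -0.2328 + 0.2985i, |z|^2 = 0.1433
Iter 12: z = -0.2199 + 0.3140i, |z|^2 = 0.1470
Iter 13: z = -0.2352 + 0.3149i, |z|^2 = 0.1545
Iter 14: z = -0.2288 + 0.3049i, |z|^2 = 0.1453
Iter 15: z = -0.2256 + 0.3135i, |z|^2 = 0.1492
Iter 16: z = -0.2324 + 0.3116i, |z|^2 = 0.1511
Iter 17: z = -0.2281 + 0.3082i, |z|^2 = 0.1470
Iter 18: z = -0.2280 + 0.3124i, |z|^2 = 0.1496
Iter 19: z = -0.2306 + 0.3106i, |z|^2 = 0.1496
Iter 20: z = -0.2283 + 0.3097i, |z|^2 = 0.1480
Iter 21: z = -0.2288 + 0.3116i, |z|^2 = 0.1495
Iter 22: z = -0.2297 + 0.3104i, |z|^2 = 0.1491
Iter 23: z = -0.2286 + 0.3104i, |z|^2 = 0.1486
Did not escape in 24 iterations → in set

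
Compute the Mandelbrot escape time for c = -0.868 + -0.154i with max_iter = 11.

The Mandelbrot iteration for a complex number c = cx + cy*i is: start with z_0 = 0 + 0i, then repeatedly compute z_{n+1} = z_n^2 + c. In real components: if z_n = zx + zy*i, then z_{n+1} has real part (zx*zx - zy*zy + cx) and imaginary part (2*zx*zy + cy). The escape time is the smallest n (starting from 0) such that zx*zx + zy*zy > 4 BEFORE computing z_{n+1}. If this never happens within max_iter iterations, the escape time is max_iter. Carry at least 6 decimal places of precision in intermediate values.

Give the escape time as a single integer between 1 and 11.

Answer: 11

Derivation:
z_0 = 0 + 0i, c = -0.8680 + -0.1540i
Iter 1: z = -0.8680 + -0.1540i, |z|^2 = 0.7771
Iter 2: z = -0.1383 + 0.1133i, |z|^2 = 0.0320
Iter 3: z = -0.8617 + -0.1853i, |z|^2 = 0.7769
Iter 4: z = -0.1598 + 0.1654i, |z|^2 = 0.0529
Iter 5: z = -0.8698 + -0.2069i, |z|^2 = 0.7994
Iter 6: z = -0.1542 + 0.2059i, |z|^2 = 0.0662
Iter 7: z = -0.8866 + -0.2175i, |z|^2 = 0.8334
Iter 8: z = -0.1292 + 0.2317i, |z|^2 = 0.0704
Iter 9: z = -0.9050 + -0.2139i, |z|^2 = 0.8647
Iter 10: z = -0.0948 + 0.2331i, |z|^2 = 0.0633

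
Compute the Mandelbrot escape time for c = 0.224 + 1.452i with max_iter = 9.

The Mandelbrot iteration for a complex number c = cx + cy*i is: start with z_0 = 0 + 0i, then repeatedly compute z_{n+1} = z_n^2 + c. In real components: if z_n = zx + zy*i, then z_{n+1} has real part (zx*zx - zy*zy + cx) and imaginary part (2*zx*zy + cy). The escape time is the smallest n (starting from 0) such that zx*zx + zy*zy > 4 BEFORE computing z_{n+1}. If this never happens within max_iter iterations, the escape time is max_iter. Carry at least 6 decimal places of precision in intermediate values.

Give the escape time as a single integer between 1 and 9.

Answer: 2

Derivation:
z_0 = 0 + 0i, c = 0.2240 + 1.4520i
Iter 1: z = 0.2240 + 1.4520i, |z|^2 = 2.1585
Iter 2: z = -1.8341 + 2.1025i, |z|^2 = 7.7845
Escaped at iteration 2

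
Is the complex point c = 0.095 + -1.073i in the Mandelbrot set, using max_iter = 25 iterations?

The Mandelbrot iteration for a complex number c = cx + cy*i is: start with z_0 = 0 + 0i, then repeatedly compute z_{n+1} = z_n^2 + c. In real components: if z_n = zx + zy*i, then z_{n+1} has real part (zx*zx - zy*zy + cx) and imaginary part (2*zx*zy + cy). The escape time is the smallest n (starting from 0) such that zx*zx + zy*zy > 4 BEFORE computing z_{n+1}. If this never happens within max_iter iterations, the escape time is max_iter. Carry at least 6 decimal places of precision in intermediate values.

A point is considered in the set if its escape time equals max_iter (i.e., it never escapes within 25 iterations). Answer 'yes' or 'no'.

z_0 = 0 + 0i, c = 0.0950 + -1.0730i
Iter 1: z = 0.0950 + -1.0730i, |z|^2 = 1.1604
Iter 2: z = -1.0473 + -1.2769i, |z|^2 = 2.7272
Iter 3: z = -0.4386 + 1.6015i, |z|^2 = 2.7573
Iter 4: z = -2.2776 + -2.4777i, |z|^2 = 11.3266
Escaped at iteration 4

Answer: no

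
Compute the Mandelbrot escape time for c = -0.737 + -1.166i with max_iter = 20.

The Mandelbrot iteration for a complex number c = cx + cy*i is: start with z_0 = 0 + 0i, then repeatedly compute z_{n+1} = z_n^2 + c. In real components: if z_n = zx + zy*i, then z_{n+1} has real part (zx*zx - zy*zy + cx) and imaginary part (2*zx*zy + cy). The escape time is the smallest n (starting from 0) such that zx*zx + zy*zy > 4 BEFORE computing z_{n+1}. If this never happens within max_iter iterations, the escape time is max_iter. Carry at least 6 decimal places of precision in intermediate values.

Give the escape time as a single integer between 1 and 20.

Answer: 3

Derivation:
z_0 = 0 + 0i, c = -0.7370 + -1.1660i
Iter 1: z = -0.7370 + -1.1660i, |z|^2 = 1.9027
Iter 2: z = -1.5534 + 0.5527i, |z|^2 = 2.7185
Iter 3: z = 1.3706 + -2.8831i, |z|^2 = 10.1905
Escaped at iteration 3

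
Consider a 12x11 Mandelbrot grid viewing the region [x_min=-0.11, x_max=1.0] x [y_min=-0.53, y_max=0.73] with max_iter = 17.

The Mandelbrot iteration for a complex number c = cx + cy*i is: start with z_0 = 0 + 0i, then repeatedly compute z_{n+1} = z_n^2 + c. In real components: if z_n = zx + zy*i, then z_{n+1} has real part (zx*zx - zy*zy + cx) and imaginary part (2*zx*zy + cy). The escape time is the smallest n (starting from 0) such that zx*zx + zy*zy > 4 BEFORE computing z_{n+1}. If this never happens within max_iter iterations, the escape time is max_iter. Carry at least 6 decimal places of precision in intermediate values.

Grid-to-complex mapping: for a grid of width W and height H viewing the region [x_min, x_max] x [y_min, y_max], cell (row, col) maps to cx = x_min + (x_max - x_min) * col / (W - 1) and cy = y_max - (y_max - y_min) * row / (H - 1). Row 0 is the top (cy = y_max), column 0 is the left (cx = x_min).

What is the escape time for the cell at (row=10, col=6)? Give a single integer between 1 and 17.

z_0 = 0 + 0i, c = 0.4955 + -0.5300i
Iter 1: z = 0.4955 + -0.5300i, |z|^2 = 0.5264
Iter 2: z = 0.4600 + -1.0552i, |z|^2 = 1.3250
Iter 3: z = -0.4063 + -1.5008i, |z|^2 = 2.4176
Iter 4: z = -1.5919 + 0.6897i, |z|^2 = 3.0099
Iter 5: z = 2.5541 + -2.7258i, |z|^2 = 13.9532
Escaped at iteration 5

Answer: 5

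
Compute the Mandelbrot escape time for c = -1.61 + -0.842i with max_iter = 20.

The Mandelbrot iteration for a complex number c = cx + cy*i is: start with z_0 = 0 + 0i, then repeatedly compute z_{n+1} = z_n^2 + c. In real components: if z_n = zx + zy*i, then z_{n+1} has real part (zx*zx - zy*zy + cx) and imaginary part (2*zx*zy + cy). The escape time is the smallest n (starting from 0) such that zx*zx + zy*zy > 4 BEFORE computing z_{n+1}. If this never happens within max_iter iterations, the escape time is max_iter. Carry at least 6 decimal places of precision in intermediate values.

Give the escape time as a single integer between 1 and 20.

Answer: 3

Derivation:
z_0 = 0 + 0i, c = -1.6100 + -0.8420i
Iter 1: z = -1.6100 + -0.8420i, |z|^2 = 3.3011
Iter 2: z = 0.2731 + 1.8692i, |z|^2 = 3.5687
Iter 3: z = -5.0295 + 0.1791i, |z|^2 = 25.3275
Escaped at iteration 3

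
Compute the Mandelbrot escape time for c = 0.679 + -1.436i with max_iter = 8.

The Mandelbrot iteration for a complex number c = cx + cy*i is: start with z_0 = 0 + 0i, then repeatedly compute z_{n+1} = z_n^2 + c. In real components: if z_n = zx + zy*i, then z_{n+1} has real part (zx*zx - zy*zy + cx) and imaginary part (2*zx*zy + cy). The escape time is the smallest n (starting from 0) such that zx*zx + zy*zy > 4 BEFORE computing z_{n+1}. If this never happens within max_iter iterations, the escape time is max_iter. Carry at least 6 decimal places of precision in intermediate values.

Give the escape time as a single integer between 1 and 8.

Answer: 2

Derivation:
z_0 = 0 + 0i, c = 0.6790 + -1.4360i
Iter 1: z = 0.6790 + -1.4360i, |z|^2 = 2.5231
Iter 2: z = -0.9221 + -3.3861i, |z|^2 = 12.3158
Escaped at iteration 2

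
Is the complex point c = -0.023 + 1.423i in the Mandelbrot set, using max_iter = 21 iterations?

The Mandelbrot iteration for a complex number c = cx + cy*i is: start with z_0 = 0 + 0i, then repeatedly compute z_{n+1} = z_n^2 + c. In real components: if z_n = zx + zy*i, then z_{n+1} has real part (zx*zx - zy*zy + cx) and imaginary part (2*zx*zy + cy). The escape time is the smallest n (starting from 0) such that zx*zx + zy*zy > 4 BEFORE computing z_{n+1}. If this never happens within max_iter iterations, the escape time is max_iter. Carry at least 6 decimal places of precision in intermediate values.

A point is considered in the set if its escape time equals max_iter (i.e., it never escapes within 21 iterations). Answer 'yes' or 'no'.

z_0 = 0 + 0i, c = -0.0230 + 1.4230i
Iter 1: z = -0.0230 + 1.4230i, |z|^2 = 2.0255
Iter 2: z = -2.0474 + 1.3575i, |z|^2 = 6.0348
Escaped at iteration 2

Answer: no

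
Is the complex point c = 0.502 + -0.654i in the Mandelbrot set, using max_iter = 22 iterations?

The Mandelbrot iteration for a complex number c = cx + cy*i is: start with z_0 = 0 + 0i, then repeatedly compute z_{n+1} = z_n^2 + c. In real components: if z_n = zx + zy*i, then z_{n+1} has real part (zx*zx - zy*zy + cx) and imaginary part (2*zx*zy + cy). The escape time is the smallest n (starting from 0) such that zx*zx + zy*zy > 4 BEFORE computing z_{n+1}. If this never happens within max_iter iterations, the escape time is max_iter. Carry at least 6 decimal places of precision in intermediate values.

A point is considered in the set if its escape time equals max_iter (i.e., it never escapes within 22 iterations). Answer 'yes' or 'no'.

Answer: no

Derivation:
z_0 = 0 + 0i, c = 0.5020 + -0.6540i
Iter 1: z = 0.5020 + -0.6540i, |z|^2 = 0.6797
Iter 2: z = 0.3263 + -1.3106i, |z|^2 = 1.8242
Iter 3: z = -1.1093 + -1.5093i, |z|^2 = 3.5084
Iter 4: z = -0.5455 + 2.6943i, |z|^2 = 7.5570
Escaped at iteration 4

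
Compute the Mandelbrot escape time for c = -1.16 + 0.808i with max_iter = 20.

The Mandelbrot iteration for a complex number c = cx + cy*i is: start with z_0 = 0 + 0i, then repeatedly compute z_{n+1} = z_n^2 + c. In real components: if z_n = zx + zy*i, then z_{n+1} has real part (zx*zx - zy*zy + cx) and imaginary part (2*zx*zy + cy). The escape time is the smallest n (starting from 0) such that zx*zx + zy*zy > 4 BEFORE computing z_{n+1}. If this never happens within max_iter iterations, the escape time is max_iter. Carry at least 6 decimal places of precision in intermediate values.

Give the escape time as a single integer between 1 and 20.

z_0 = 0 + 0i, c = -1.1600 + 0.8080i
Iter 1: z = -1.1600 + 0.8080i, |z|^2 = 1.9985
Iter 2: z = -0.4673 + -1.0666i, |z|^2 = 1.3559
Iter 3: z = -2.0792 + 1.8047i, |z|^2 = 7.5802
Escaped at iteration 3

Answer: 3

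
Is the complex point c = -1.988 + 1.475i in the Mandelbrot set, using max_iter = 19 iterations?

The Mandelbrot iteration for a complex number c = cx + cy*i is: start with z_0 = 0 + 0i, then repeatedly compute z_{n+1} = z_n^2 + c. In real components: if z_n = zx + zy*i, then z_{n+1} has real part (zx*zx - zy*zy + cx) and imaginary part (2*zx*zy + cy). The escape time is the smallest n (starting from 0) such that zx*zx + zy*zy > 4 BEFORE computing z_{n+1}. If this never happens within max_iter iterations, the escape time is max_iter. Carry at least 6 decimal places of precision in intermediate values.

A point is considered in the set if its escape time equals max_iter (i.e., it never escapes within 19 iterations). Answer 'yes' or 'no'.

z_0 = 0 + 0i, c = -1.9880 + 1.4750i
Iter 1: z = -1.9880 + 1.4750i, |z|^2 = 6.1278
Escaped at iteration 1

Answer: no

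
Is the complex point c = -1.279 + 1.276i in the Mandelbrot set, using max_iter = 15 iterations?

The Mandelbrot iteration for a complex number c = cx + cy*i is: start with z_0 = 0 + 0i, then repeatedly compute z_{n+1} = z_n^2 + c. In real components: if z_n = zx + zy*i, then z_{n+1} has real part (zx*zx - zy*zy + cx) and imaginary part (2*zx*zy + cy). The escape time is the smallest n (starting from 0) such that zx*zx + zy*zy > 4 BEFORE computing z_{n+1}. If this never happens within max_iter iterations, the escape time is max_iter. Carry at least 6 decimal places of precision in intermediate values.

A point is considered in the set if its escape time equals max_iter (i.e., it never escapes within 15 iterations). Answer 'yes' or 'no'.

Answer: no

Derivation:
z_0 = 0 + 0i, c = -1.2790 + 1.2760i
Iter 1: z = -1.2790 + 1.2760i, |z|^2 = 3.2640
Iter 2: z = -1.2713 + -1.9880i, |z|^2 = 5.5685
Escaped at iteration 2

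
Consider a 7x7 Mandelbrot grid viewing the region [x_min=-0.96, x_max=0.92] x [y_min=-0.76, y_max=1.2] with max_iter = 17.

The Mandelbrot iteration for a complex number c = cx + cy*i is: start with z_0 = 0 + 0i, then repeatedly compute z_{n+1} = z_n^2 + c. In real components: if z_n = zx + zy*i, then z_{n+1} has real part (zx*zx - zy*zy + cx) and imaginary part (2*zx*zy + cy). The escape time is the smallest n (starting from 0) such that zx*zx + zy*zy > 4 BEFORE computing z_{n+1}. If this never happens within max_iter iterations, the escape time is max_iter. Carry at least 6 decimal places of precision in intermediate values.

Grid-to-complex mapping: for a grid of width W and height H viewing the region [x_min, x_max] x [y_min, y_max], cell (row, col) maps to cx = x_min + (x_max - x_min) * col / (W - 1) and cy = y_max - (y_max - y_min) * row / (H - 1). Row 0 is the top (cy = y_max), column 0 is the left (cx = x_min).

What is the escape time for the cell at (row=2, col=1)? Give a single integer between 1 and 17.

z_0 = 0 + 0i, c = -0.6467 + 0.5467i
Iter 1: z = -0.6467 + 0.5467i, |z|^2 = 0.7170
Iter 2: z = -0.5273 + -0.1604i, |z|^2 = 0.3038
Iter 3: z = -0.3943 + 0.7158i, |z|^2 = 0.6678
Iter 4: z = -1.0035 + -0.0178i, |z|^2 = 1.0074
Iter 5: z = 0.3601 + 0.5824i, |z|^2 = 0.4689
Iter 6: z = -0.8562 + 0.9661i, |z|^2 = 1.6665
Iter 7: z = -0.8471 + -1.1077i, |z|^2 = 1.9445
Iter 8: z = -1.1561 + 2.4232i, |z|^2 = 7.2087
Escaped at iteration 8

Answer: 8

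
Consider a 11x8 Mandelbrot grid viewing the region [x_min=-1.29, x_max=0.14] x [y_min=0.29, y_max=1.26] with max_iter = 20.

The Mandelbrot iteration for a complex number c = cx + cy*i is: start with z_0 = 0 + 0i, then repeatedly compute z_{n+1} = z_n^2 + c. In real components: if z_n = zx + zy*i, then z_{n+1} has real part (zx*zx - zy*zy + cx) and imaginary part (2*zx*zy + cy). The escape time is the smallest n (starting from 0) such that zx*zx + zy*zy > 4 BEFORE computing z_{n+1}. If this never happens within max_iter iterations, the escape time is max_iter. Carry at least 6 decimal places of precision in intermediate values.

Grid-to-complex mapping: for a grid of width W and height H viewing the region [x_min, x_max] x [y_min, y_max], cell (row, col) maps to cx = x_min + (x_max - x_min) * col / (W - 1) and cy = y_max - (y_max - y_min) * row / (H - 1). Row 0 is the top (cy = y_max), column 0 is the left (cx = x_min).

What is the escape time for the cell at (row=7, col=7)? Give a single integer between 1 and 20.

z_0 = 0 + 0i, c = -0.2890 + 0.2900i
Iter 1: z = -0.2890 + 0.2900i, |z|^2 = 0.1676
Iter 2: z = -0.2896 + 0.1224i, |z|^2 = 0.0988
Iter 3: z = -0.2201 + 0.2191i, |z|^2 = 0.0965
Iter 4: z = -0.2886 + 0.1935i, |z|^2 = 0.1207
Iter 5: z = -0.2432 + 0.1783i, |z|^2 = 0.0909
Iter 6: z = -0.2617 + 0.2033i, |z|^2 = 0.1098
Iter 7: z = -0.2619 + 0.1836i, |z|^2 = 0.1023
Iter 8: z = -0.2541 + 0.1938i, |z|^2 = 0.1022
Iter 9: z = -0.2620 + 0.1915i, |z|^2 = 0.1053
Iter 10: z = -0.2570 + 0.1897i, |z|^2 = 0.1020
Iter 11: z = -0.2589 + 0.1925i, |z|^2 = 0.1041
Iter 12: z = -0.2590 + 0.1903i, |z|^2 = 0.1033
Iter 13: z = -0.2581 + 0.1914i, |z|^2 = 0.1033
Iter 14: z = -0.2590 + 0.1912i, |z|^2 = 0.1036
Iter 15: z = -0.2585 + 0.1910i, |z|^2 = 0.1033
Iter 16: z = -0.2587 + 0.1913i, |z|^2 = 0.1035
Iter 17: z = -0.2587 + 0.1910i, |z|^2 = 0.1034
Iter 18: z = -0.2586 + 0.1912i, |z|^2 = 0.1034
Iter 19: z = -0.2587 + 0.1911i, |z|^2 = 0.1034

Answer: 20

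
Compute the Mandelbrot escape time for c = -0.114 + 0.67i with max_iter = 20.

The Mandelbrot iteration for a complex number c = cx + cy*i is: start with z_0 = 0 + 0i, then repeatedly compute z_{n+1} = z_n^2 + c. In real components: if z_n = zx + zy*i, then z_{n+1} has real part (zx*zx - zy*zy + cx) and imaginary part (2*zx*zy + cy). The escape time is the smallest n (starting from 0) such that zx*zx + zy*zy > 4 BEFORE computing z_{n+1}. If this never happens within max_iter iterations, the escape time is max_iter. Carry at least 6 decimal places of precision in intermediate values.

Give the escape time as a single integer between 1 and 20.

z_0 = 0 + 0i, c = -0.1140 + 0.6700i
Iter 1: z = -0.1140 + 0.6700i, |z|^2 = 0.4619
Iter 2: z = -0.5499 + 0.5172i, |z|^2 = 0.5699
Iter 3: z = -0.0791 + 0.1011i, |z|^2 = 0.0165
Iter 4: z = -0.1180 + 0.6540i, |z|^2 = 0.4416
Iter 5: z = -0.5278 + 0.5157i, |z|^2 = 0.5445
Iter 6: z = -0.1014 + 0.1256i, |z|^2 = 0.0261
Iter 7: z = -0.1195 + 0.6445i, |z|^2 = 0.4297
Iter 8: z = -0.5151 + 0.5160i, |z|^2 = 0.5316
Iter 9: z = -0.1148 + 0.1384i, |z|^2 = 0.0324
Iter 10: z = -0.1200 + 0.6382i, |z|^2 = 0.4217
Iter 11: z = -0.5069 + 0.5169i, |z|^2 = 0.5241
Iter 12: z = -0.1242 + 0.1460i, |z|^2 = 0.0367
Iter 13: z = -0.1199 + 0.6337i, |z|^2 = 0.4160
Iter 14: z = -0.5012 + 0.5180i, |z|^2 = 0.5196
Iter 15: z = -0.1311 + 0.1507i, |z|^2 = 0.0399
Iter 16: z = -0.1195 + 0.6305i, |z|^2 = 0.4118
Iter 17: z = -0.4972 + 0.5193i, |z|^2 = 0.5169
Iter 18: z = -0.1364 + 0.1536i, |z|^2 = 0.0422
Iter 19: z = -0.1190 + 0.6281i, |z|^2 = 0.4087

Answer: 20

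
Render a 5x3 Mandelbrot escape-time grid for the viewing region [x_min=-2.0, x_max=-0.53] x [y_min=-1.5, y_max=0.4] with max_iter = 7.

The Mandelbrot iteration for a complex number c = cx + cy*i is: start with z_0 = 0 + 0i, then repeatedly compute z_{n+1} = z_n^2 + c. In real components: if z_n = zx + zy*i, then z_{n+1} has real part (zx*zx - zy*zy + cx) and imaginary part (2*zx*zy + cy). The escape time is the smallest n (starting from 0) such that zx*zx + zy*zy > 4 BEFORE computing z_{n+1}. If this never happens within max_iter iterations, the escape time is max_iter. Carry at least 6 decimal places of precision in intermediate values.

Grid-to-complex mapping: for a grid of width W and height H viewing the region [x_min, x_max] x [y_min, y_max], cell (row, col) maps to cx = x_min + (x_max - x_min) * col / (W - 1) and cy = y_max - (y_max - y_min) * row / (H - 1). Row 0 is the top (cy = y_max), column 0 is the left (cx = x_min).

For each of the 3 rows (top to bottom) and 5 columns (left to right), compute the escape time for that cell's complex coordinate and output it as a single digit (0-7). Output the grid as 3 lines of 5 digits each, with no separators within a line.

(row=0, col=0): c = -2.0000 + 0.4000i → escape time 1
(row=0, col=1): c = -1.6325 + 0.4000i → escape time 3
(row=0, col=2): c = -1.2650 + 0.4000i → escape time 7
(row=0, col=3): c = -0.8975 + 0.4000i → escape time 7
(row=0, col=4): c = -0.5300 + 0.4000i → escape time 7
(row=1, col=0): c = -2.0000 + -0.5500i → escape time 1
(row=1, col=1): c = -1.6325 + -0.5500i → escape time 3
(row=1, col=2): c = -1.2650 + -0.5500i → escape time 3
(row=1, col=3): c = -0.8975 + -0.5500i → escape time 5
(row=1, col=4): c = -0.5300 + -0.5500i → escape time 7
(row=2, col=0): c = -2.0000 + -1.5000i → escape time 1
(row=2, col=1): c = -1.6325 + -1.5000i → escape time 1
(row=2, col=2): c = -1.2650 + -1.5000i → escape time 2
(row=2, col=3): c = -0.8975 + -1.5000i → escape time 2
(row=2, col=4): c = -0.5300 + -1.5000i → escape time 2

Answer: 13777
13357
11222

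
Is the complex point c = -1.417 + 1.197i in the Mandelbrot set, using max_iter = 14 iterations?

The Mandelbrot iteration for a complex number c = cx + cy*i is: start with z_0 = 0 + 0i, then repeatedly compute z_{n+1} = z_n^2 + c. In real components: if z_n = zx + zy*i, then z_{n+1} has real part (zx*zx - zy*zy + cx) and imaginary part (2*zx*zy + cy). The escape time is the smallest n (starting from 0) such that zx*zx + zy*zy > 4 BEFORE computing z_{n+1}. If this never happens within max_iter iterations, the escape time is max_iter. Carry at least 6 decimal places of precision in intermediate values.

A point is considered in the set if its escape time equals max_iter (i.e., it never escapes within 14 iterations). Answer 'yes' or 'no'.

z_0 = 0 + 0i, c = -1.4170 + 1.1970i
Iter 1: z = -1.4170 + 1.1970i, |z|^2 = 3.4407
Iter 2: z = -0.8419 + -2.1953i, |z|^2 = 5.5282
Escaped at iteration 2

Answer: no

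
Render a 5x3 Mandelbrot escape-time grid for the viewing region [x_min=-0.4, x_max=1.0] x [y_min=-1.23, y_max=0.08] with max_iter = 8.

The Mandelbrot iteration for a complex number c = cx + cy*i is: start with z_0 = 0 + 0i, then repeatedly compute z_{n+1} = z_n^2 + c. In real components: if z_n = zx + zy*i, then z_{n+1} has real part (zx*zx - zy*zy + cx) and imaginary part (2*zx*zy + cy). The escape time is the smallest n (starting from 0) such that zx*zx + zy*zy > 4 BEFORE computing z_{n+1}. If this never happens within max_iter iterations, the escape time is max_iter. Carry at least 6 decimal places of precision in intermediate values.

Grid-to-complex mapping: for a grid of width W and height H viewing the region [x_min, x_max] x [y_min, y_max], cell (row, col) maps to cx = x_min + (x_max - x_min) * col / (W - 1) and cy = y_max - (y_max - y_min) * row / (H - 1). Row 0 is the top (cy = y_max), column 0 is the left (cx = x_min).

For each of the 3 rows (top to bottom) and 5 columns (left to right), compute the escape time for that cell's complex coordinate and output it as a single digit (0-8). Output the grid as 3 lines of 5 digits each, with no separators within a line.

(row=0, col=0): c = -0.4000 + 0.0800i → escape time 8
(row=0, col=1): c = -0.0500 + 0.0800i → escape time 8
(row=0, col=2): c = 0.3000 + 0.0800i → escape time 8
(row=0, col=3): c = 0.6500 + 0.0800i → escape time 4
(row=0, col=4): c = 1.0000 + 0.0800i → escape time 2
(row=1, col=0): c = -0.4000 + -0.5750i → escape time 8
(row=1, col=1): c = -0.0500 + -0.5750i → escape time 8
(row=1, col=2): c = 0.3000 + -0.5750i → escape time 8
(row=1, col=3): c = 0.6500 + -0.5750i → escape time 3
(row=1, col=4): c = 1.0000 + -0.5750i → escape time 2
(row=2, col=0): c = -0.4000 + -1.2300i → escape time 3
(row=2, col=1): c = -0.0500 + -1.2300i → escape time 3
(row=2, col=2): c = 0.3000 + -1.2300i → escape time 2
(row=2, col=3): c = 0.6500 + -1.2300i → escape time 2
(row=2, col=4): c = 1.0000 + -1.2300i → escape time 2

Answer: 88842
88832
33222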